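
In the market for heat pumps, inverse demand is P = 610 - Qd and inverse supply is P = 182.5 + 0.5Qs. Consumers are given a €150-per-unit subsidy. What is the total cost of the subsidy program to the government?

Pre-subsidy: 610 - Q = 182.5 + 0.5Q gives Q* = 285 and P* = 325.
With the rebate, buyers effectively pay Pb = Ps − 150, where Ps is the price sellers receive.
On the curves, Pb = 610 - Q and Ps = 182.5 + 0.5Q; the wedge Ps − Pb = 150 gives 182.5 + 0.5Q − (610 - Q) = 150, so Q' = 385.
Then Pb = 610 − 1·385 = 225 and Ps = 182.5 + 0.5·385 = 375.
Government outlay = subsidy × quantity = 150 × 385 = 57750.

Government cost = €57750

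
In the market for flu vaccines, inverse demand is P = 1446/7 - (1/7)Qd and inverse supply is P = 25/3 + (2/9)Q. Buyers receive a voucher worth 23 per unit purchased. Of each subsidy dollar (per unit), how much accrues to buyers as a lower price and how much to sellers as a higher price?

Buyers gain 9 per unit; sellers gain 14 per unit

Pre-subsidy: 1446/7 - (1/7)Q = 25/3 + (2/9)Q gives Q* = 543 and P* = 129.
With the rebate, buyers effectively pay Pb = Ps − 23, where Ps is the price sellers receive.
On the curves, Pb = 1446/7 - (1/7)Q and Ps = 25/3 + (2/9)Q; the wedge Ps − Pb = 23 gives 25/3 + (2/9)Q − (1446/7 - (1/7)Q) = 23, so Q' = 606.
Then Pb = 1446/7 − (1/7)·606 = 120 and Ps = 25/3 + (2/9)·606 = 143.
Buyers' price falls by P* − Pb = 129 − 120 = 9; sellers' price rises by Ps − P* = 143 − 129 = 14.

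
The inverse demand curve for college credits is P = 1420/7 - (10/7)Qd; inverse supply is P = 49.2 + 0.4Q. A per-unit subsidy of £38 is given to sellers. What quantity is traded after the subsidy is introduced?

Q' = 104.8125

Pre-subsidy: 1420/7 - (10/7)Q = 49.2 + 0.4Q gives Q* = 84.03125 and P* = 82.8125.
With the subsidy, sellers receive Ps = Pb + 38 for each unit, where Pb is the price buyers pay.
On the curves, Pb = 1420/7 - (10/7)Q and Ps = 49.2 + 0.4Q; the wedge Ps − Pb = 38 gives 49.2 + 0.4Q − (1420/7 - (10/7)Q) = 38, so Q' = 104.8125.
Then Pb = 1420/7 − (10/7)·104.8125 = 53.125 and Ps = 49.2 + 0.4·104.8125 = 91.125.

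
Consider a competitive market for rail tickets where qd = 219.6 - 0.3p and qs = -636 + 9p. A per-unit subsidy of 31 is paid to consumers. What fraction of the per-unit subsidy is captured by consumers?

Pre-subsidy: 219.6 - 0.3p = -636 + 9p gives p* = 92, q* = 192.
With the rebate, buyers effectively pay pb = ps − 31, where ps is the price sellers receive.
Demand in terms of ps becomes qd = 219.6 − 0.3(ps − 31) = 228.9 - 0.3ps. Setting this equal to supply: 228.9 - 0.3ps = -636 + 9ps, so ps = 93.
Buyers pay pb = 93 − 31 = 62; q' = -636 + 9·93 = 201.
Buyers' price falls by p* − pb = 92 − 62 = 30; sellers' price rises by ps − p* = 93 − 92 = 1.
So consumers capture 30/31 = 30/31 of each unit of subsidy.

Consumer share = 30/31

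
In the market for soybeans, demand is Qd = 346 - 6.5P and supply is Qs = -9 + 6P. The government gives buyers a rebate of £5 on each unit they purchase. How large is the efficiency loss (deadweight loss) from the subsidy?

Pre-subsidy: 346 - 6.5P = -9 + 6P gives P* = 28.4, Q* = 161.4.
With the rebate, buyers effectively pay Pb = Ps − 5, where Ps is the price sellers receive.
Demand in terms of Ps becomes Qd = 346 − 6.5(Ps − 5) = 378.5 - 6.5Ps. Setting this equal to supply: 378.5 - 6.5Ps = -9 + 6Ps, so Ps = 31.
Buyers pay Pb = 31 − 5 = 26; Q' = -9 + 6·31 = 177.
The subsidy expands output by 177 − 161.4 = 15.6 past the efficient level; on those units the gap between marginal cost and willingness to pay runs from 0 up to 5.
DWL = ½ × 5 × 15.6 = 39.

Deadweight loss = £39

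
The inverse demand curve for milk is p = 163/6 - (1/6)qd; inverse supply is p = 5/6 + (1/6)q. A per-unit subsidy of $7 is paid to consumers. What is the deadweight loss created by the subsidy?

Deadweight loss = $73.5

Pre-subsidy: 163/6 - (1/6)q = 5/6 + (1/6)q gives q* = 79 and p* = 14.
With the rebate, buyers effectively pay pb = ps − 7, where ps is the price sellers receive.
On the curves, pb = 163/6 - (1/6)q and ps = 5/6 + (1/6)q; the wedge ps − pb = 7 gives 5/6 + (1/6)q − (163/6 - (1/6)q) = 7, so q' = 100.
Then pb = 163/6 − (1/6)·100 = 10.5 and ps = 5/6 + (1/6)·100 = 17.5.
The subsidy expands output by 100 − 79 = 21 past the efficient level; on those units the gap between marginal cost and willingness to pay runs from 0 up to 7.
DWL = ½ × 7 × 21 = 73.5.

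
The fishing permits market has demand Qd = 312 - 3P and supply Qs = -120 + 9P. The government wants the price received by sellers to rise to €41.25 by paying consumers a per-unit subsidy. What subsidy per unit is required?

At a seller price of 41.25, quantity supplied is -120 + 9·41.25 = 251.25.
Buyers absorb 251.25 only when they pay Pb with 312 − 3·Pb = 251.25, i.e. Pb = 20.25.
s = Ps − Pb = 41.25 − 20.25 = 21.

Required subsidy s = €21 per unit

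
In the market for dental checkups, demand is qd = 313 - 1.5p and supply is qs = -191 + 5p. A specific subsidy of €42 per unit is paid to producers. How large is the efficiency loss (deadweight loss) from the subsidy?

Deadweight loss = 13230/13

Pre-subsidy: 313 - 1.5p = -191 + 5p gives p* = 1008/13, q* = 2557/13.
With the subsidy, sellers receive ps = pb + 42 for each unit, where pb is the price buyers pay.
Supply in terms of pb becomes qs = -191 + 5(pb + 42) = 19 + 5pb. Setting this equal to demand: 313 - 1.5pb = 19 + 5pb, so pb = 588/13.
Sellers receive ps = 588/13 + 42 = 1134/13; q' = 313 − 1.5·(588/13) = 3187/13.
The subsidy expands output by 3187/13 − 2557/13 = 630/13 past the efficient level; on those units the gap between marginal cost and willingness to pay runs from 0 up to 42.
DWL = ½ × 42 × 630/13 = 13230/13.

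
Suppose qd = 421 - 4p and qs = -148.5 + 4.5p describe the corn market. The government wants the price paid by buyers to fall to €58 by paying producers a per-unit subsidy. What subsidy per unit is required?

Required subsidy s = €17 per unit

At a buyer price of 58, quantity demanded is 421 − 4·58 = 189.
Sellers supply 189 only when they receive ps with -148.5 + 4.5·ps = 189, i.e. ps = 75.
s = ps − pb = 75 − 58 = 17.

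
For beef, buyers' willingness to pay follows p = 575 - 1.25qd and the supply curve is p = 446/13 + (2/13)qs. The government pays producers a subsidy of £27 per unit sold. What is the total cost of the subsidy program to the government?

Pre-subsidy: 575 - 1.25q = 446/13 + (2/13)q gives q* = 28116/73 and p* = 6830/73.
With the subsidy, sellers receive ps = pb + 27 for each unit, where pb is the price buyers pay.
On the curves, pb = 575 - 1.25q and ps = 446/13 + (2/13)q; the wedge ps − pb = 27 gives 446/13 + (2/13)q − (575 - 1.25q) = 27, so q' = 29520/73.
Then pb = 575 − 1.25·(29520/73) = 5075/73 and ps = 446/13 + (2/13)·(29520/73) = 7046/73.
Government outlay = subsidy × quantity = 27 × 29520/73 = 797040/73.

Government cost = 797040/73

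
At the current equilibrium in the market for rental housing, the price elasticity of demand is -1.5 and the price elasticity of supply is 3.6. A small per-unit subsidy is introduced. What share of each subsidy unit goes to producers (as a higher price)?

Producer share = 5/17

For a small subsidy around the equilibrium, the benefit split depends on the relative slopes, which at a point are proportional to the elasticities.
Buyer share = εs/(εs + |εd|) = 3.6/(3.6 + 1.5) = 12/17; seller share = |εd|/(εs + |εd|) = 5/17.
So producers capture 5/17 of the subsidy.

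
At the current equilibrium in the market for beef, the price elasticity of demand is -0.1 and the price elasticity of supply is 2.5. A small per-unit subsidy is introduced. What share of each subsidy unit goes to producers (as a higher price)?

Producer share = 1/26

For a small subsidy around the equilibrium, the benefit split depends on the relative slopes, which at a point are proportional to the elasticities.
Buyer share = εs/(εs + |εd|) = 2.5/(2.5 + 0.1) = 25/26; seller share = |εd|/(εs + |εd|) = 1/26.
So producers capture 1/26 of the subsidy.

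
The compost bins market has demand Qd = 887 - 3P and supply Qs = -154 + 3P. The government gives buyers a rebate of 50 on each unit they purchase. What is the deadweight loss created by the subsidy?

Pre-subsidy: 887 - 3P = -154 + 3P gives P* = 173.5, Q* = 366.5.
With the rebate, buyers effectively pay Pb = Ps − 50, where Ps is the price sellers receive.
Demand in terms of Ps becomes Qd = 887 − 3(Ps − 50) = 1037 - 3Ps. Setting this equal to supply: 1037 - 3Ps = -154 + 3Ps, so Ps = 198.5.
Buyers pay Pb = 198.5 − 50 = 148.5; Q' = -154 + 3·198.5 = 441.5.
The subsidy expands output by 441.5 − 366.5 = 75 past the efficient level; on those units the gap between marginal cost and willingness to pay runs from 0 up to 50.
DWL = ½ × 50 × 75 = 1875.

Deadweight loss = 1875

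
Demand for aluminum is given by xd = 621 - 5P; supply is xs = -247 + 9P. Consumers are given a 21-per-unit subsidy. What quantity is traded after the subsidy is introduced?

Pre-subsidy: 621 - 5P = -247 + 9P gives P* = 62, x* = 311.
With the rebate, buyers effectively pay Pb = Ps − 21, where Ps is the price sellers receive.
Demand in terms of Ps becomes xd = 621 − 5(Ps − 21) = 726 - 5Ps. Setting this equal to supply: 726 - 5Ps = -247 + 9Ps, so Ps = 69.5.
Buyers pay Pb = 69.5 − 21 = 48.5; x' = -247 + 9·69.5 = 378.5.

x' = 378.5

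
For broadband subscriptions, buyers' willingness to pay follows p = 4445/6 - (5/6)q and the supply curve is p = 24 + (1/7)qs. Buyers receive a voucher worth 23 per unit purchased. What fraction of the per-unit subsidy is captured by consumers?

Pre-subsidy: 4445/6 - (5/6)q = 24 + (1/7)q gives q* = 30107/41 and p* = 5285/41.
With the rebate, buyers effectively pay pb = ps − 23, where ps is the price sellers receive.
On the curves, pb = 4445/6 - (5/6)q and ps = 24 + (1/7)q; the wedge ps − pb = 23 gives 24 + (1/7)q − (4445/6 - (5/6)q) = 23, so q' = 31073/41.
Then pb = 4445/6 − (5/6)·(31073/41) = 4480/41 and ps = 24 + (1/7)·(31073/41) = 5423/41.
Buyers' price falls by p* − pb = 5285/41 − 4480/41 = 805/41; sellers' price rises by ps − p* = 5423/41 − 5285/41 = 138/41.
So consumers capture (805/41)/23 = 35/41 of each unit of subsidy.

Consumer share = 35/41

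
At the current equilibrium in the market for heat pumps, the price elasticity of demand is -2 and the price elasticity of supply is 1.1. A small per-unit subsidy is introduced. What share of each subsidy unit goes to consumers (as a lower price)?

For a small subsidy around the equilibrium, the benefit split depends on the relative slopes, which at a point are proportional to the elasticities.
Buyer share = εs/(εs + |εd|) = 1.1/(1.1 + 2) = 11/31; seller share = |εd|/(εs + |εd|) = 20/31.

Consumer share = 11/31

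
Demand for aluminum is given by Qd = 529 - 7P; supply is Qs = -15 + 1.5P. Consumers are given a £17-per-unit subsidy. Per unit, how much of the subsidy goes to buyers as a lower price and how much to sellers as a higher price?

Pre-subsidy: 529 - 7P = -15 + 1.5P gives P* = 64, Q* = 81.
With the rebate, buyers effectively pay Pb = Ps − 17, where Ps is the price sellers receive.
Demand in terms of Ps becomes Qd = 529 − 7(Ps − 17) = 648 - 7Ps. Setting this equal to supply: 648 - 7Ps = -15 + 1.5Ps, so Ps = 78.
Buyers pay Pb = 78 − 17 = 61; Q' = -15 + 1.5·78 = 102.
Buyers' price falls by P* − Pb = 64 − 61 = 3; sellers' price rises by Ps − P* = 78 − 64 = 14.

Buyers gain £3 per unit; sellers gain £14 per unit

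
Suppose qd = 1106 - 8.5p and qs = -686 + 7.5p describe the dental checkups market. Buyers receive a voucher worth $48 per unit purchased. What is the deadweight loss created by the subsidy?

Pre-subsidy: 1106 - 8.5p = -686 + 7.5p gives p* = 112, q* = 154.
With the rebate, buyers effectively pay pb = ps − 48, where ps is the price sellers receive.
Demand in terms of ps becomes qd = 1106 − 8.5(ps − 48) = 1514 - 8.5ps. Setting this equal to supply: 1514 - 8.5ps = -686 + 7.5ps, so ps = 137.5.
Buyers pay pb = 137.5 − 48 = 89.5; q' = -686 + 7.5·137.5 = 345.25.
The subsidy expands output by 345.25 − 154 = 191.25 past the efficient level; on those units the gap between marginal cost and willingness to pay runs from 0 up to 48.
DWL = ½ × 48 × 191.25 = 4590.

Deadweight loss = $4590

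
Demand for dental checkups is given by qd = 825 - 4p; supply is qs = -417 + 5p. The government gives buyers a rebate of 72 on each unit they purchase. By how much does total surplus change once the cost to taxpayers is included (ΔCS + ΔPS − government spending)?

Pre-subsidy: 825 - 4p = -417 + 5p gives p* = 138, q* = 273.
With the rebate, buyers effectively pay pb = ps − 72, where ps is the price sellers receive.
Demand in terms of ps becomes qd = 825 − 4(ps − 72) = 1113 - 4ps. Setting this equal to supply: 1113 - 4ps = -417 + 5ps, so ps = 170.
Buyers pay pb = 170 − 72 = 98; q' = -417 + 5·170 = 433.
ΔCS = ½(273 + 433)(138 − 98) = 14120; ΔPS = ½(273 + 433)(170 − 138) = 11296.
Government spending = 72 × 433 = 31176.
Net change = 14120 + 11296 − 31176 = -5760. The loss equals the DWL triangle ½·72·160.

Net change in total surplus = -5760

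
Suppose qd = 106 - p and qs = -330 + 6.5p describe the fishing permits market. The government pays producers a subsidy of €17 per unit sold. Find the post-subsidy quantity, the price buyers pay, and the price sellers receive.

q' = 62.6; buyers pay €43.4; sellers receive €60.4

Pre-subsidy: 106 - p = -330 + 6.5p gives p* = 872/15, q* = 718/15.
With the subsidy, sellers receive ps = pb + 17 for each unit, where pb is the price buyers pay.
Supply in terms of pb becomes qs = -330 + 6.5(pb + 17) = -219.5 + 6.5pb. Setting this equal to demand: 106 - pb = -219.5 + 6.5pb, so pb = 43.4.
Sellers receive ps = 43.4 + 17 = 60.4; q' = 106 − 1·43.4 = 62.6.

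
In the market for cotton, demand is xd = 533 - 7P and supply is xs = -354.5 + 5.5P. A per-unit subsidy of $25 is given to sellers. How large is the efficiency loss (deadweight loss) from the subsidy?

Deadweight loss = $962.5

Pre-subsidy: 533 - 7P = -354.5 + 5.5P gives P* = 71, x* = 36.
With the subsidy, sellers receive Ps = Pb + 25 for each unit, where Pb is the price buyers pay.
Supply in terms of Pb becomes xs = -354.5 + 5.5(Pb + 25) = -217 + 5.5Pb. Setting this equal to demand: 533 - 7Pb = -217 + 5.5Pb, so Pb = 60.
Sellers receive Ps = 60 + 25 = 85; x' = 533 − 7·60 = 113.
The subsidy expands output by 113 − 36 = 77 past the efficient level; on those units the gap between marginal cost and willingness to pay runs from 0 up to 25.
DWL = ½ × 25 × 77 = 962.5.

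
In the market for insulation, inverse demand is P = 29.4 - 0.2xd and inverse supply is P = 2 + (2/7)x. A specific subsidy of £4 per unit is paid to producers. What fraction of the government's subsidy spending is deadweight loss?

DWL / government spending = 10/157

Pre-subsidy: 29.4 - 0.2x = 2 + (2/7)x gives x* = 959/17 and P* = 308/17.
With the subsidy, sellers receive Ps = Pb + 4 for each unit, where Pb is the price buyers pay.
On the curves, Pb = 29.4 - 0.2x and Ps = 2 + (2/7)x; the wedge Ps − Pb = 4 gives 2 + (2/7)x − (29.4 - 0.2x) = 4, so x' = 1099/17.
Then Pb = 29.4 − 0.2·(1099/17) = 280/17 and Ps = 2 + (2/7)·(1099/17) = 348/17.
ΔCS = ½(959/17 + 1099/17)(308/17 − 280/17) = 28812/289; ΔPS = ½(959/17 + 1099/17)(348/17 − 308/17) = 41160/289.
Government spending = 4 × 1099/17 = 4396/17.
DWL = ½ × 4 × (1099/17 − 959/17) = 280/17; fraction = (280/17) / (4396/17) = 10/157.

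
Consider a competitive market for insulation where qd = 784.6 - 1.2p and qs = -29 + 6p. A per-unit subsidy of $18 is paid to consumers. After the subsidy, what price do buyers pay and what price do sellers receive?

Buyers pay $98; sellers receive $116

Pre-subsidy: 784.6 - 1.2p = -29 + 6p gives p* = 113, q* = 649.
With the rebate, buyers effectively pay pb = ps − 18, where ps is the price sellers receive.
Demand in terms of ps becomes qd = 784.6 − 1.2(ps − 18) = 806.2 - 1.2ps. Setting this equal to supply: 806.2 - 1.2ps = -29 + 6ps, so ps = 116.
Buyers pay pb = 116 − 18 = 98; q' = -29 + 6·116 = 667.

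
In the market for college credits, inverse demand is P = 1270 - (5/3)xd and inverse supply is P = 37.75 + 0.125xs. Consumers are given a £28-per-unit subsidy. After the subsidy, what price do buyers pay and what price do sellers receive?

Buyers pay 4200/43; sellers receive 5404/43

Pre-subsidy: 1270 - (5/3)x = 37.75 + 0.125x gives x* = 29574/43 and P* = 5320/43.
With the rebate, buyers effectively pay Pb = Ps − 28, where Ps is the price sellers receive.
On the curves, Pb = 1270 - (5/3)x and Ps = 37.75 + 0.125x; the wedge Ps − Pb = 28 gives 37.75 + 0.125x − (1270 - (5/3)x) = 28, so x' = 30246/43.
Then Pb = 1270 − (5/3)·(30246/43) = 4200/43 and Ps = 37.75 + 0.125·(30246/43) = 5404/43.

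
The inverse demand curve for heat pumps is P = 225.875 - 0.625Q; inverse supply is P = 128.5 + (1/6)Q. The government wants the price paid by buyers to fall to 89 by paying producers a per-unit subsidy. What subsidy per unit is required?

At a buyer price of 89, quantity demanded is 361.4 − 1.6·89 = 219.
Sellers supply 219 only when they receive Ps = 128.5 + (1/6)·219 = 165.
s = Ps − Pb = 165 − 89 = 76.

Required subsidy s = 76 per unit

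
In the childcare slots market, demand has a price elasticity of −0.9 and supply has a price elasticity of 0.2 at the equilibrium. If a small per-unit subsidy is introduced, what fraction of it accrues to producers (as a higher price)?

Producer share = 9/11

For a small subsidy around the equilibrium, the benefit split depends on the relative slopes, which at a point are proportional to the elasticities.
Buyer share = εs/(εs + |εd|) = 0.2/(0.2 + 0.9) = 2/11; seller share = |εd|/(εs + |εd|) = 9/11.
So producers capture 9/11 of the subsidy.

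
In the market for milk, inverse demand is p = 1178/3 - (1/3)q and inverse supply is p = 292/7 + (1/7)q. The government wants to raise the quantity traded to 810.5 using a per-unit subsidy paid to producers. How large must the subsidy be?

At q = 810.5, from the demand curve buyers pay pb = 1178/3 − (1/3)·810.5 = 122.5; from the supply curve sellers need ps = 292/7 + (1/7)·810.5 = 157.5.
The subsidy must fill the gap: s = ps − pb = 157.5 − 122.5 = 35.

Required subsidy s = 35 per unit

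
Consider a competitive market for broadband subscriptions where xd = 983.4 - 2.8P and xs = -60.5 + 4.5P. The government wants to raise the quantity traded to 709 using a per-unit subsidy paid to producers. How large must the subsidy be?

Required subsidy s = 73 per unit

At x = 709, invert demand for the buyer price: Pb = (983.4 − 709)/2.8 = 98; invert supply for the seller price: Ps = (709 − (-60.5))/4.5 = 171.
The subsidy must fill the gap: s = Ps − Pb = 171 − 98 = 73.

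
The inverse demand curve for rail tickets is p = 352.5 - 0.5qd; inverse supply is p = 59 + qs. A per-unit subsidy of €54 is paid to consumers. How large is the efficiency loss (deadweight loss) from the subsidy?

Deadweight loss = €972

Pre-subsidy: 352.5 - 0.5q = 59 + q gives q* = 587/3 and p* = 764/3.
With the rebate, buyers effectively pay pb = ps − 54, where ps is the price sellers receive.
On the curves, pb = 352.5 - 0.5q and ps = 59 + q; the wedge ps − pb = 54 gives 59 + q − (352.5 - 0.5q) = 54, so q' = 695/3.
Then pb = 352.5 − 0.5·(695/3) = 710/3 and ps = 59 + 1·(695/3) = 872/3.
The subsidy expands output by 695/3 − 587/3 = 36 past the efficient level; on those units the gap between marginal cost and willingness to pay runs from 0 up to 54.
DWL = ½ × 54 × 36 = 972.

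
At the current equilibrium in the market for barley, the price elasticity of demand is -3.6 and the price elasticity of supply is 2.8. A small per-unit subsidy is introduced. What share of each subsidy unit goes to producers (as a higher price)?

Producer share = 0.5625

For a small subsidy around the equilibrium, the benefit split depends on the relative slopes, which at a point are proportional to the elasticities.
Buyer share = εs/(εs + |εd|) = 2.8/(2.8 + 3.6) = 0.4375; seller share = |εd|/(εs + |εd|) = 0.5625.
So producers capture 0.5625 of the subsidy.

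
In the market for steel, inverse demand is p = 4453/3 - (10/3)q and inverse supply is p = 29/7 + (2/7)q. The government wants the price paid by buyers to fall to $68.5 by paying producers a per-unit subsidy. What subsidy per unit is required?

At a buyer price of 68.5, quantity demanded is 445.3 − 0.3·68.5 = 424.75.
Sellers supply 424.75 only when they receive ps = 29/7 + (2/7)·424.75 = 125.5.
s = ps − pb = 125.5 − 68.5 = 57.

Required subsidy s = $57 per unit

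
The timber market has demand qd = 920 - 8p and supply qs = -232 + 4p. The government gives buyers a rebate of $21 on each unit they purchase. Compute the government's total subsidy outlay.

Pre-subsidy: 920 - 8p = -232 + 4p gives p* = 96, q* = 152.
With the rebate, buyers effectively pay pb = ps − 21, where ps is the price sellers receive.
Demand in terms of ps becomes qd = 920 − 8(ps − 21) = 1088 - 8ps. Setting this equal to supply: 1088 - 8ps = -232 + 4ps, so ps = 110.
Buyers pay pb = 110 − 21 = 89; q' = -232 + 4·110 = 208.
Government outlay = subsidy × quantity = 21 × 208 = 4368.

Government cost = $4368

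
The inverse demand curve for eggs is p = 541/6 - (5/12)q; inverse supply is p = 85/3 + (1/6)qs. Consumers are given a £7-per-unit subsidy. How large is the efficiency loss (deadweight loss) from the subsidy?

Deadweight loss = £42

Pre-subsidy: 541/6 - (5/12)q = 85/3 + (1/6)q gives q* = 106 and p* = 46.
With the rebate, buyers effectively pay pb = ps − 7, where ps is the price sellers receive.
On the curves, pb = 541/6 - (5/12)q and ps = 85/3 + (1/6)q; the wedge ps − pb = 7 gives 85/3 + (1/6)q − (541/6 - (5/12)q) = 7, so q' = 118.
Then pb = 541/6 − (5/12)·118 = 41 and ps = 85/3 + (1/6)·118 = 48.
The subsidy expands output by 118 − 106 = 12 past the efficient level; on those units the gap between marginal cost and willingness to pay runs from 0 up to 7.
DWL = ½ × 7 × 12 = 42.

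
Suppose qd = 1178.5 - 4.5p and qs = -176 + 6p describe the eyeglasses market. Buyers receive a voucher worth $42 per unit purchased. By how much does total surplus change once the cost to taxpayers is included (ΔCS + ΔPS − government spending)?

Pre-subsidy: 1178.5 - 4.5p = -176 + 6p gives p* = 129, q* = 598.
With the rebate, buyers effectively pay pb = ps − 42, where ps is the price sellers receive.
Demand in terms of ps becomes qd = 1178.5 − 4.5(ps − 42) = 1367.5 - 4.5ps. Setting this equal to supply: 1367.5 - 4.5ps = -176 + 6ps, so ps = 147.
Buyers pay pb = 147 − 42 = 105; q' = -176 + 6·147 = 706.
ΔCS = ½(598 + 706)(129 − 105) = 15648; ΔPS = ½(598 + 706)(147 − 129) = 11736.
Government spending = 42 × 706 = 29652.
Net change = 15648 + 11736 − 29652 = -2268. The loss equals the DWL triangle ½·42·108.

Net change in total surplus = -$2268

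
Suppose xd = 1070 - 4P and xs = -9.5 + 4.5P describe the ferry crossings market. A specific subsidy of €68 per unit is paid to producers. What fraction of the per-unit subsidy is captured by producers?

Pre-subsidy: 1070 - 4P = -9.5 + 4.5P gives P* = 127, x* = 562.
With the subsidy, sellers receive Ps = Pb + 68 for each unit, where Pb is the price buyers pay.
Supply in terms of Pb becomes xs = -9.5 + 4.5(Pb + 68) = 296.5 + 4.5Pb. Setting this equal to demand: 1070 - 4Pb = 296.5 + 4.5Pb, so Pb = 91.
Sellers receive Ps = 91 + 68 = 159; x' = 1070 − 4·91 = 706.
Buyers' price falls by P* − Pb = 127 − 91 = 36; sellers' price rises by Ps − P* = 159 − 127 = 32.
So producers capture 32/68 = 8/17 of each unit of subsidy.

Producer share = 8/17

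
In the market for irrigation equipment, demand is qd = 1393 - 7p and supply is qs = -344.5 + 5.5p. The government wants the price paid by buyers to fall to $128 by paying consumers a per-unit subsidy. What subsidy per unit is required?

Required subsidy s = $25 per unit

At a buyer price of 128, quantity demanded is 1393 − 7·128 = 497.
Sellers supply 497 only when they receive ps with -344.5 + 5.5·ps = 497, i.e. ps = 153.
s = ps − pb = 153 − 128 = 25.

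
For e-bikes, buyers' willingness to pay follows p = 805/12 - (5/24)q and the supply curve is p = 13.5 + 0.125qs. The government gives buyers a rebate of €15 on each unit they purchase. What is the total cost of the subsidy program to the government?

Pre-subsidy: 805/12 - (5/24)q = 13.5 + 0.125q gives q* = 160.75 and p* = 33.59375.
With the rebate, buyers effectively pay pb = ps − 15, where ps is the price sellers receive.
On the curves, pb = 805/12 - (5/24)q and ps = 13.5 + 0.125q; the wedge ps − pb = 15 gives 13.5 + 0.125q − (805/12 - (5/24)q) = 15, so q' = 205.75.
Then pb = 805/12 − (5/24)·205.75 = 24.21875 and ps = 13.5 + 0.125·205.75 = 39.21875.
Government outlay = subsidy × quantity = 15 × 205.75 = 3086.25.

Government cost = €3086.25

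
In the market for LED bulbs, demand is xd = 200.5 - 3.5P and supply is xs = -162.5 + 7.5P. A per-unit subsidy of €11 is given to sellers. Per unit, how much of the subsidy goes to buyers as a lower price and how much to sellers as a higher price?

Pre-subsidy: 200.5 - 3.5P = -162.5 + 7.5P gives P* = 33, x* = 85.
With the subsidy, sellers receive Ps = Pb + 11 for each unit, where Pb is the price buyers pay.
Supply in terms of Pb becomes xs = -162.5 + 7.5(Pb + 11) = -80 + 7.5Pb. Setting this equal to demand: 200.5 - 3.5Pb = -80 + 7.5Pb, so Pb = 25.5.
Sellers receive Ps = 25.5 + 11 = 36.5; x' = 200.5 − 3.5·25.5 = 111.25.
Buyers' price falls by P* − Pb = 33 − 25.5 = 7.5; sellers' price rises by Ps − P* = 36.5 − 33 = 3.5.

Buyers gain €7.5 per unit; sellers gain €3.5 per unit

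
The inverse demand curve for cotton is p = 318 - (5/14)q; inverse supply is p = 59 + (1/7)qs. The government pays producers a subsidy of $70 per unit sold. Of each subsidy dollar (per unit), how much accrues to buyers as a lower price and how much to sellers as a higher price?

Pre-subsidy: 318 - (5/14)q = 59 + (1/7)q gives q* = 518 and p* = 133.
With the subsidy, sellers receive ps = pb + 70 for each unit, where pb is the price buyers pay.
On the curves, pb = 318 - (5/14)q and ps = 59 + (1/7)q; the wedge ps − pb = 70 gives 59 + (1/7)q − (318 - (5/14)q) = 70, so q' = 658.
Then pb = 318 − (5/14)·658 = 83 and ps = 59 + (1/7)·658 = 153.
Buyers' price falls by p* − pb = 133 − 83 = 50; sellers' price rises by ps − p* = 153 − 133 = 20.

Buyers gain $50 per unit; sellers gain $20 per unit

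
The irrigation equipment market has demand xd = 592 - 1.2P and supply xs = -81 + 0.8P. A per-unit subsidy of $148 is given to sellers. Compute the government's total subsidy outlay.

Pre-subsidy: 592 - 1.2P = -81 + 0.8P gives P* = 336.5, x* = 188.2.
With the subsidy, sellers receive Ps = Pb + 148 for each unit, where Pb is the price buyers pay.
Supply in terms of Pb becomes xs = -81 + 0.8(Pb + 148) = 37.4 + 0.8Pb. Setting this equal to demand: 592 - 1.2Pb = 37.4 + 0.8Pb, so Pb = 277.3.
Sellers receive Ps = 277.3 + 148 = 425.3; x' = 592 − 1.2·277.3 = 259.24.
Government outlay = subsidy × quantity = 148 × 259.24 = 38367.52.

Government cost = $38367.52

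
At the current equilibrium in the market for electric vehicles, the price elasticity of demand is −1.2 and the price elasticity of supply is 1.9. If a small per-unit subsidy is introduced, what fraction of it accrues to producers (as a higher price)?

For a small subsidy around the equilibrium, the benefit split depends on the relative slopes, which at a point are proportional to the elasticities.
Buyer share = εs/(εs + |εd|) = 1.9/(1.9 + 1.2) = 19/31; seller share = |εd|/(εs + |εd|) = 12/31.
So producers capture 12/31 of the subsidy.

Producer share = 12/31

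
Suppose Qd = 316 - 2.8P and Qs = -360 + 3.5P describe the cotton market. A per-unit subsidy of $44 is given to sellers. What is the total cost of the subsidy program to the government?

Pre-subsidy: 316 - 2.8P = -360 + 3.5P gives P* = 6760/63, Q* = 140/9.
With the subsidy, sellers receive Ps = Pb + 44 for each unit, where Pb is the price buyers pay.
Supply in terms of Pb becomes Qs = -360 + 3.5(Pb + 44) = -206 + 3.5Pb. Setting this equal to demand: 316 - 2.8Pb = -206 + 3.5Pb, so Pb = 580/7.
Sellers receive Ps = 580/7 + 44 = 888/7; Q' = 316 − 2.8·(580/7) = 84.
Government outlay = subsidy × quantity = 44 × 84 = 3696.

Government cost = $3696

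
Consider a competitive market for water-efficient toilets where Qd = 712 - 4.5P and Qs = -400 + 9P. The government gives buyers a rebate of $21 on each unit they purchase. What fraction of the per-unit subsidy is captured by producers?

Producer share = 1/3

Pre-subsidy: 712 - 4.5P = -400 + 9P gives P* = 2224/27, Q* = 1024/3.
With the rebate, buyers effectively pay Pb = Ps − 21, where Ps is the price sellers receive.
Demand in terms of Ps becomes Qd = 712 − 4.5(Ps − 21) = 806.5 - 4.5Ps. Setting this equal to supply: 806.5 - 4.5Ps = -400 + 9Ps, so Ps = 2413/27.
Buyers pay Pb = 2413/27 − 21 = 1846/27; Q' = -400 + 9·(2413/27) = 1213/3.
Buyers' price falls by P* − Pb = 2224/27 − 1846/27 = 14; sellers' price rises by Ps − P* = 2413/27 − 2224/27 = 7.
So producers capture 7/21 = 1/3 of each unit of subsidy.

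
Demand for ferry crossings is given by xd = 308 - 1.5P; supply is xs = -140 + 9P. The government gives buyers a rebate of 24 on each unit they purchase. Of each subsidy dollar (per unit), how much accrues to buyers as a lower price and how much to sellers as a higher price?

Buyers gain 144/7 per unit; sellers gain 24/7 per unit

Pre-subsidy: 308 - 1.5P = -140 + 9P gives P* = 128/3, x* = 244.
With the rebate, buyers effectively pay Pb = Ps − 24, where Ps is the price sellers receive.
Demand in terms of Ps becomes xd = 308 − 1.5(Ps − 24) = 344 - 1.5Ps. Setting this equal to supply: 344 - 1.5Ps = -140 + 9Ps, so Ps = 968/21.
Buyers pay Pb = 968/21 − 24 = 464/21; x' = -140 + 9·(968/21) = 1924/7.
Buyers' price falls by P* − Pb = 128/3 − 464/21 = 144/7; sellers' price rises by Ps − P* = 968/21 − 128/3 = 24/7.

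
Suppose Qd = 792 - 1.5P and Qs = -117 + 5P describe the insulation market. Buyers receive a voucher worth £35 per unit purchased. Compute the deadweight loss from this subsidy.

Deadweight loss = 18375/26

Pre-subsidy: 792 - 1.5P = -117 + 5P gives P* = 1818/13, Q* = 7569/13.
With the rebate, buyers effectively pay Pb = Ps − 35, where Ps is the price sellers receive.
Demand in terms of Ps becomes Qd = 792 − 1.5(Ps − 35) = 844.5 - 1.5Ps. Setting this equal to supply: 844.5 - 1.5Ps = -117 + 5Ps, so Ps = 1923/13.
Buyers pay Pb = 1923/13 − 35 = 1468/13; Q' = -117 + 5·(1923/13) = 8094/13.
The subsidy expands output by 8094/13 − 7569/13 = 525/13 past the efficient level; on those units the gap between marginal cost and willingness to pay runs from 0 up to 35.
DWL = ½ × 35 × 525/13 = 18375/26.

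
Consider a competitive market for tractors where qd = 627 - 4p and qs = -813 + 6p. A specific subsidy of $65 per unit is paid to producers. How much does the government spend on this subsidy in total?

Pre-subsidy: 627 - 4p = -813 + 6p gives p* = 144, q* = 51.
With the subsidy, sellers receive ps = pb + 65 for each unit, where pb is the price buyers pay.
Supply in terms of pb becomes qs = -813 + 6(pb + 65) = -423 + 6pb. Setting this equal to demand: 627 - 4pb = -423 + 6pb, so pb = 105.
Sellers receive ps = 105 + 65 = 170; q' = 627 − 4·105 = 207.
Government outlay = subsidy × quantity = 65 × 207 = 13455.

Government cost = $13455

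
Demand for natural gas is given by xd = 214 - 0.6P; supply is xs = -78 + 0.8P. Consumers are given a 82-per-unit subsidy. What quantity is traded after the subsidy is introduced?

Pre-subsidy: 214 - 0.6P = -78 + 0.8P gives P* = 1460/7, x* = 622/7.
With the rebate, buyers effectively pay Pb = Ps − 82, where Ps is the price sellers receive.
Demand in terms of Ps becomes xd = 214 − 0.6(Ps − 82) = 263.2 - 0.6Ps. Setting this equal to supply: 263.2 - 0.6Ps = -78 + 0.8Ps, so Ps = 1706/7.
Buyers pay Pb = 1706/7 − 82 = 1132/7; x' = -78 + 0.8·(1706/7) = 4094/35.

x' = 4094/35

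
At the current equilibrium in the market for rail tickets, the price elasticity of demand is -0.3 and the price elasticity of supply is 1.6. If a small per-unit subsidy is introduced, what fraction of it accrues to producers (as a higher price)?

Producer share = 3/19

For a small subsidy around the equilibrium, the benefit split depends on the relative slopes, which at a point are proportional to the elasticities.
Buyer share = εs/(εs + |εd|) = 1.6/(1.6 + 0.3) = 16/19; seller share = |εd|/(εs + |εd|) = 3/19.
So producers capture 3/19 of the subsidy.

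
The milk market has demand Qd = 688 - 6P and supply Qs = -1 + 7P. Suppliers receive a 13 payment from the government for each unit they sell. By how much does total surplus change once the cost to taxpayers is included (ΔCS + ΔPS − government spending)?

Net change in total surplus = -273

Pre-subsidy: 688 - 6P = -1 + 7P gives P* = 53, Q* = 370.
With the subsidy, sellers receive Ps = Pb + 13 for each unit, where Pb is the price buyers pay.
Supply in terms of Pb becomes Qs = -1 + 7(Pb + 13) = 90 + 7Pb. Setting this equal to demand: 688 - 6Pb = 90 + 7Pb, so Pb = 46.
Sellers receive Ps = 46 + 13 = 59; Q' = 688 − 6·46 = 412.
ΔCS = ½(370 + 412)(53 − 46) = 2737; ΔPS = ½(370 + 412)(59 − 53) = 2346.
Government spending = 13 × 412 = 5356.
Net change = 2737 + 2346 − 5356 = -273. The loss equals the DWL triangle ½·13·42.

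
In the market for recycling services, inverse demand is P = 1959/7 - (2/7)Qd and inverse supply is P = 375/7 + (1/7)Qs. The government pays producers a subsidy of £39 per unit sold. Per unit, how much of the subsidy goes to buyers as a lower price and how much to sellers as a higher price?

Buyers gain £26 per unit; sellers gain £13 per unit

Pre-subsidy: 1959/7 - (2/7)Q = 375/7 + (1/7)Q gives Q* = 528 and P* = 129.
With the subsidy, sellers receive Ps = Pb + 39 for each unit, where Pb is the price buyers pay.
On the curves, Pb = 1959/7 - (2/7)Q and Ps = 375/7 + (1/7)Q; the wedge Ps − Pb = 39 gives 375/7 + (1/7)Q − (1959/7 - (2/7)Q) = 39, so Q' = 619.
Then Pb = 1959/7 − (2/7)·619 = 103 and Ps = 375/7 + (1/7)·619 = 142.
Buyers' price falls by P* − Pb = 129 − 103 = 26; sellers' price rises by Ps − P* = 142 − 129 = 13.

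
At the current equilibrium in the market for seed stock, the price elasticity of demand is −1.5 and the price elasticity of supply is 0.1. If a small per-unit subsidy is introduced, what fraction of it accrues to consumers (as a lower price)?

For a small subsidy around the equilibrium, the benefit split depends on the relative slopes, which at a point are proportional to the elasticities.
Buyer share = εs/(εs + |εd|) = 0.1/(0.1 + 1.5) = 0.0625; seller share = |εd|/(εs + |εd|) = 0.9375.

Consumer share = 0.0625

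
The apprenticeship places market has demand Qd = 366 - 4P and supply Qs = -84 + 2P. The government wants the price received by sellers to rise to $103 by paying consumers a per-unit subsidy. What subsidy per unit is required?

Required subsidy s = $42 per unit

At a seller price of 103, quantity supplied is -84 + 2·103 = 122.
Buyers absorb 122 only when they pay Pb with 366 − 4·Pb = 122, i.e. Pb = 61.
s = Ps − Pb = 103 − 61 = 42.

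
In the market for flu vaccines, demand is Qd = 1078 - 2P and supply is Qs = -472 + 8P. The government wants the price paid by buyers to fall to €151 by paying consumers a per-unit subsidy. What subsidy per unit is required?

Required subsidy s = €5 per unit

At a buyer price of 151, quantity demanded is 1078 − 2·151 = 776.
Sellers supply 776 only when they receive Ps with -472 + 8·Ps = 776, i.e. Ps = 156.
s = Ps − Pb = 156 − 151 = 5.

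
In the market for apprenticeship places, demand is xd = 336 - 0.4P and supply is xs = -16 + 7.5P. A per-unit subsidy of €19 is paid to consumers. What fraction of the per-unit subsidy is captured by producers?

Pre-subsidy: 336 - 0.4P = -16 + 7.5P gives P* = 3520/79, x* = 25136/79.
With the rebate, buyers effectively pay Pb = Ps − 19, where Ps is the price sellers receive.
Demand in terms of Ps becomes xd = 336 − 0.4(Ps − 19) = 343.6 - 0.4Ps. Setting this equal to supply: 343.6 - 0.4Ps = -16 + 7.5Ps, so Ps = 3596/79.
Buyers pay Pb = 3596/79 − 19 = 2095/79; x' = -16 + 7.5·(3596/79) = 25706/79.
Buyers' price falls by P* − Pb = 3520/79 − 2095/79 = 1425/79; sellers' price rises by Ps − P* = 3596/79 − 3520/79 = 76/79.
So producers capture (76/79)/19 = 4/79 of each unit of subsidy.

Producer share = 4/79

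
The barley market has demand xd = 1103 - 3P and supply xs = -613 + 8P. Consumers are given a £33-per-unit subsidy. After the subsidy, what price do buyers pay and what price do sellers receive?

Buyers pay £132; sellers receive £165

Pre-subsidy: 1103 - 3P = -613 + 8P gives P* = 156, x* = 635.
With the rebate, buyers effectively pay Pb = Ps − 33, where Ps is the price sellers receive.
Demand in terms of Ps becomes xd = 1103 − 3(Ps − 33) = 1202 - 3Ps. Setting this equal to supply: 1202 - 3Ps = -613 + 8Ps, so Ps = 165.
Buyers pay Pb = 165 − 33 = 132; x' = -613 + 8·165 = 707.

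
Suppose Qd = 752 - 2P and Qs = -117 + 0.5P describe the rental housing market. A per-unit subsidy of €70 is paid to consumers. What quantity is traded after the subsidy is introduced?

Pre-subsidy: 752 - 2P = -117 + 0.5P gives P* = 347.6, Q* = 56.8.
With the rebate, buyers effectively pay Pb = Ps − 70, where Ps is the price sellers receive.
Demand in terms of Ps becomes Qd = 752 − 2(Ps − 70) = 892 - 2Ps. Setting this equal to supply: 892 - 2Ps = -117 + 0.5Ps, so Ps = 403.6.
Buyers pay Pb = 403.6 − 70 = 333.6; Q' = -117 + 0.5·403.6 = 84.8.

Q' = 84.8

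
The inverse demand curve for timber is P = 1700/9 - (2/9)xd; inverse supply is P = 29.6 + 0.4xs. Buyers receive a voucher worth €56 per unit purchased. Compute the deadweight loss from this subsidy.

Deadweight loss = €2520

Pre-subsidy: 1700/9 - (2/9)x = 29.6 + 0.4x gives x* = 256 and P* = 132.
With the rebate, buyers effectively pay Pb = Ps − 56, where Ps is the price sellers receive.
On the curves, Pb = 1700/9 - (2/9)x and Ps = 29.6 + 0.4x; the wedge Ps − Pb = 56 gives 29.6 + 0.4x − (1700/9 - (2/9)x) = 56, so x' = 346.
Then Pb = 1700/9 − (2/9)·346 = 112 and Ps = 29.6 + 0.4·346 = 168.
The subsidy expands output by 346 − 256 = 90 past the efficient level; on those units the gap between marginal cost and willingness to pay runs from 0 up to 56.
DWL = ½ × 56 × 90 = 2520.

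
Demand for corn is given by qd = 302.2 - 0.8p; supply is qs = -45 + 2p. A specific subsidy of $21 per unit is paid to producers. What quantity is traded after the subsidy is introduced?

q' = 215

Pre-subsidy: 302.2 - 0.8p = -45 + 2p gives p* = 124, q* = 203.
With the subsidy, sellers receive ps = pb + 21 for each unit, where pb is the price buyers pay.
Supply in terms of pb becomes qs = -45 + 2(pb + 21) = -3 + 2pb. Setting this equal to demand: 302.2 - 0.8pb = -3 + 2pb, so pb = 109.
Sellers receive ps = 109 + 21 = 130; q' = 302.2 − 0.8·109 = 215.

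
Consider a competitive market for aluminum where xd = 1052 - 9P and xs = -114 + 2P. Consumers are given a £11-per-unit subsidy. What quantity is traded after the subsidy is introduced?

Pre-subsidy: 1052 - 9P = -114 + 2P gives P* = 106, x* = 98.
With the rebate, buyers effectively pay Pb = Ps − 11, where Ps is the price sellers receive.
Demand in terms of Ps becomes xd = 1052 − 9(Ps − 11) = 1151 - 9Ps. Setting this equal to supply: 1151 - 9Ps = -114 + 2Ps, so Ps = 115.
Buyers pay Pb = 115 − 11 = 104; x' = -114 + 2·115 = 116.

x' = 116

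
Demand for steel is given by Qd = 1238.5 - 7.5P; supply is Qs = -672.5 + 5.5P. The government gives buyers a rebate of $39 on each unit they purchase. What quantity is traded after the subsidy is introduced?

Q' = 259.75

Pre-subsidy: 1238.5 - 7.5P = -672.5 + 5.5P gives P* = 147, Q* = 136.
With the rebate, buyers effectively pay Pb = Ps − 39, where Ps is the price sellers receive.
Demand in terms of Ps becomes Qd = 1238.5 − 7.5(Ps − 39) = 1531 - 7.5Ps. Setting this equal to supply: 1531 - 7.5Ps = -672.5 + 5.5Ps, so Ps = 169.5.
Buyers pay Pb = 169.5 − 39 = 130.5; Q' = -672.5 + 5.5·169.5 = 259.75.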